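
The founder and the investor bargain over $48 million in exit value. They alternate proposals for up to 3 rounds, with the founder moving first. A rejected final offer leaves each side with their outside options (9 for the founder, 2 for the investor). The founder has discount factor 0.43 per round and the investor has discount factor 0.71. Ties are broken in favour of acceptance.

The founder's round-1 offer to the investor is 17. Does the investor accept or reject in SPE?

Reject

Work out the investor's continuation value if the offer is rejected.
Round 3 (the founder proposes): the investor gets 2 if talks fail, so the founder offers 2 and keeps 46.
Round 2 (the investor proposes): the founder can get 46 next round, worth 0.43 × 46 = 19.78 now. The investor offers 19.78 and keeps 48 − 19.78 = 28.22.
So by rejecting in round 1, the investor gets 28.22 next round, worth 0.71 × 28.22 = 20.0362 now.
Offer 17 < 20.0362, so the investor rejects.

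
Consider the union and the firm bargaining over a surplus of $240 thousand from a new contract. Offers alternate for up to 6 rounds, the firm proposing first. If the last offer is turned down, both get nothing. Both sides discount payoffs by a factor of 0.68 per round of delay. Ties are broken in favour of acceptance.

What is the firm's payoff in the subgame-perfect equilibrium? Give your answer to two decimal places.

128.73

By backward induction:
Round 6 (the union proposes): rejection yields 0 for the firm; the union offers 0 and keeps 240.
Round 5 (the firm proposes): the union can get 240 next round, worth 0.68 × 240 = 163.2 now. The firm offers 163.2 and keeps 240 − 163.2 = 76.8.
Round 4 (the union proposes): the firm can get 76.8 next round, worth 0.68 × 76.8 = 52.224 now. The union offers 52.224 and keeps 240 − 52.224 = 187.776.
Round 3 (the firm proposes): the union can get 187.776 next round, worth 0.68 × 187.776 = 127.68768 now, so the firm offers 127.68768, keeping 112.31232.
Round 2 (the union proposes): the firm can get 112.31232 next round, worth 0.68 × 112.31232 = 76.3723776 now. The union offers 76.3723776 and keeps 240 − 76.3723776 = 163.6276224.
Round 1 (the firm proposes): the union can get 163.6276224 next round, worth 0.68 × 163.6276224 = 111.266783232 now, so the firm offers 111.266783232, keeping 128.733216768.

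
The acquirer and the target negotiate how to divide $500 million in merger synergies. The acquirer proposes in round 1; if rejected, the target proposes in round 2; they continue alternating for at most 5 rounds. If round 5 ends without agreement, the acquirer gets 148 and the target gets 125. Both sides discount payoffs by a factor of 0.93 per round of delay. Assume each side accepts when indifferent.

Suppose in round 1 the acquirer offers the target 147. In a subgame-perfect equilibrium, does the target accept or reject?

Work out the target's continuation value if the offer is rejected.
Round 5 (the acquirer proposes): the target gets 125 if talks fail, so the acquirer offers 125 and keeps 375.
Round 4 (the target proposes): the acquirer can get 375 next round, worth 0.93 × 375 = 348.75 now, so the target offers 348.75, keeping 151.25.
Round 3 (the acquirer proposes): the target can get 151.25 next round, worth 0.93 × 151.25 = 140.6625 now, so the acquirer offers 140.6625, keeping 359.3375.
Round 2 (the target proposes): the acquirer can get 359.3375 next round, worth 0.93 × 359.3375 = 334.183875 now, so the target offers 334.183875, keeping 165.816125.
So by rejecting in round 1, the target gets 165.816125 next round, worth 0.93 × 165.816125 = 154.20899625 now.
Offer 147 < 154.20899625, so the target rejects.

Reject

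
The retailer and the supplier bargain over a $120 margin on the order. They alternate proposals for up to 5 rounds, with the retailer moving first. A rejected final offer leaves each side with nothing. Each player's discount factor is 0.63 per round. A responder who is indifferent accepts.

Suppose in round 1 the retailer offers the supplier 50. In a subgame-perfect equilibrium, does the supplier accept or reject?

Accept

Round 5 (the retailer proposes): the supplier will accept anything ≥ 0, so the retailer offers 0 and keeps 120.
Round 4 (the supplier proposes): the retailer can get 120 next round, worth 0.63 × 120 = 75.6 now, so the supplier offers 75.6, keeping 44.4.
Round 3 (the retailer proposes): the supplier can get 44.4 next round, worth 0.63 × 44.4 = 27.972 now. The retailer offers 27.972 and keeps 120 − 27.972 = 92.028.
Round 2 (the supplier proposes): the retailer can get 92.028 next round, worth 0.63 × 92.028 = 57.97764 now, so the supplier offers 57.97764, keeping 62.02236.
So by rejecting in round 1, the supplier gets 62.02236 next round, worth 0.63 × 62.02236 = 39.0740868 now.
Offer 50 ≥ 39.0740868, so the supplier accepts.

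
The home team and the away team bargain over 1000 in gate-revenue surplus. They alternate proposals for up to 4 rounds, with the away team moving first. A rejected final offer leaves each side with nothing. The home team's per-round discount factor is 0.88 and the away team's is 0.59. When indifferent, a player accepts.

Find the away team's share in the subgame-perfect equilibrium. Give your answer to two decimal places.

182.30

Round 4 (the home team proposes): rejection yields 0 for the away team; the home team offers 0 and keeps 1000.
Round 3 (the away team proposes): the home team can get 1000 next round, worth 0.88 × 1000 = 880 now; the away team offers that and keeps 120.
Round 2 (the home team proposes): the away team can get 120 next round, worth 0.59 × 120 = 70.8 now; the home team offers that and keeps 929.2.
Round 1 (the away team proposes): the home team can get 929.2 next round, worth 0.88 × 929.2 = 817.696 now, so the away team offers 817.696, keeping 182.304.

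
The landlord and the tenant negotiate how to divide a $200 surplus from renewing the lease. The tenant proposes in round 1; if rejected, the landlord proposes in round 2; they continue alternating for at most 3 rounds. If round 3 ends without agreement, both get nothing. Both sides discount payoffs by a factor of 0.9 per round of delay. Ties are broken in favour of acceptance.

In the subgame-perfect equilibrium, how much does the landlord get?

Round 3 (the tenant proposes): the landlord will accept anything ≥ 0, so the tenant offers 0 and keeps 200.
Round 2 (the landlord proposes): the tenant can get 200 next round, worth 0.9 × 200 = 180 now. The landlord offers 180 and keeps 200 − 180 = 20.
Round 1 (the tenant proposes): the landlord can get 20 next round, worth 0.9 × 20 = 18 now; the tenant offers that and keeps 182.

18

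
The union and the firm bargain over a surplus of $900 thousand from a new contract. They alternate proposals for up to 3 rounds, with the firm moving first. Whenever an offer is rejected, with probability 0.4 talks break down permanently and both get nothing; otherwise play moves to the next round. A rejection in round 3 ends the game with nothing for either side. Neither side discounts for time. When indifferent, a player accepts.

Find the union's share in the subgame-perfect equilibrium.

Round 3 (the firm proposes): rejection yields 0 for the union; the firm offers 0 and keeps 900.
Round 2 (the union proposes): rejecting gives the firm an expected 0.6 × 900 = 540; the union offers that and keeps 360.
Round 1 (the firm proposes): rejecting gives the union an expected 0.6 × 360 = 216; the firm offers that and keeps 684.

216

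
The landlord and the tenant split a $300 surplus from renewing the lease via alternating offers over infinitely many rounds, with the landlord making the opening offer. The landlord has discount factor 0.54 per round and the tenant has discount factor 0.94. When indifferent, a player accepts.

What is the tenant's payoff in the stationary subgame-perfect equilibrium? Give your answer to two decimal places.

When the landlord proposes, the tenant accepts any offer worth at least 0.94 times what the tenant would get by proposing next round; and vice versa.
This gives x = 300 − 0.94y and y = 300 − 0.54x, where x and y are each side's share when it proposes.
Hence (1 − 0.94·0.54)x = 300(1 − 0.94), i.e. 0.4924·x = 18.
x ≈ 36.5556; the tenant's share is 300 − x ≈ 263.4444.

263.44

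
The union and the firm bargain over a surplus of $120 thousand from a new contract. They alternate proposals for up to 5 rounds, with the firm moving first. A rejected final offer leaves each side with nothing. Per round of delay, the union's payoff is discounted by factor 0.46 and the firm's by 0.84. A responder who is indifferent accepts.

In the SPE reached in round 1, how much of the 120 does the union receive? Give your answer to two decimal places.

12.24

Round 5 (the firm proposes): the union will accept anything ≥ 0, so the firm offers 0 and keeps 120.
Round 4 (the union proposes): the firm can get 120 next round, worth 0.84 × 120 = 100.8 now. The union offers 100.8 and keeps 120 − 100.8 = 19.2.
Round 3 (the firm proposes): the union can get 19.2 next round, worth 0.46 × 19.2 = 8.832 now. The firm offers 8.832 and keeps 120 − 8.832 = 111.168.
Round 2 (the union proposes): the firm can get 111.168 next round, worth 0.84 × 111.168 = 93.38112 now. The union offers 93.38112 and keeps 120 − 93.38112 = 26.61888.
Round 1 (the firm proposes): the union can get 26.61888 next round, worth 0.46 × 26.61888 = 12.2446848 now, so the firm offers 12.2446848, keeping 107.7553152.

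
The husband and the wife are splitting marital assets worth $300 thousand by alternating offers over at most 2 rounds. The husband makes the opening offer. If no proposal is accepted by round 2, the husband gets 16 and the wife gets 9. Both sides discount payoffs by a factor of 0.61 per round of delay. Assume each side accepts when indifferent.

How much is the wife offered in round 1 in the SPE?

173.24

Work backward from the last round.
Round 2 (the wife proposes): the husband gets 16 if talks fail, so the wife offers 16 and keeps 284.
Round 1 (the husband proposes): the wife can get 284 next round, worth 0.61 × 284 = 173.24 now; the husband offers that and keeps 126.76.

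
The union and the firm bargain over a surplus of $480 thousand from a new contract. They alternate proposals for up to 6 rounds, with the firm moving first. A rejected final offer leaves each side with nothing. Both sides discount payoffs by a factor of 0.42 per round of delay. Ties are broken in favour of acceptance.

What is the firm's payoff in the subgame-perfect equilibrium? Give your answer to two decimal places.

Work backward from the last round.
Round 6 (the union proposes): the firm will accept anything ≥ 0, so the union offers 0 and keeps 480.
Round 5 (the firm proposes): the union can get 480 next round, worth 0.42 × 480 = 201.6 now. The firm offers 201.6 and keeps 480 − 201.6 = 278.4.
Round 4 (the union proposes): the firm can get 278.4 next round, worth 0.42 × 278.4 = 116.928 now; the union offers that and keeps 363.072.
Round 3 (the firm proposes): the union can get 363.072 next round, worth 0.42 × 363.072 = 152.49024 now. The firm offers 152.49024 and keeps 480 − 152.49024 = 327.50976.
Round 2 (the union proposes): the firm can get 327.50976 next round, worth 0.42 × 327.50976 = 137.5540992 now, so the union offers 137.5540992, keeping 342.4459008.
Round 1 (the firm proposes): the union can get 342.4459008 next round, worth 0.42 × 342.4459008 = 143.827278336 now. The firm offers 143.827278336 and keeps 480 − 143.827278336 = 336.172721664.

336.17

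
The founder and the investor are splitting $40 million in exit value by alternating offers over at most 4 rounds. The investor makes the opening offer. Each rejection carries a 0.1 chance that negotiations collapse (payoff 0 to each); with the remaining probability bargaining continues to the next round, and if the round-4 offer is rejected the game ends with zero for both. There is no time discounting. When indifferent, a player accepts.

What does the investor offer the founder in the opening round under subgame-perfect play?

32.76

Round 4 (the founder proposes): rejection yields 0 for the investor; the founder offers 0 and keeps 40.
Round 3 (the investor proposes): rejecting gives the founder an expected 0.9 × 40 = 36, so the investor offers 36, keeping 4.
Round 2 (the founder proposes): rejecting gives the investor an expected 0.9 × 4 = 3.6; the founder offers that and keeps 36.4.
Round 1 (the investor proposes): rejecting gives the founder an expected 0.9 × 36.4 = 32.76. The investor offers 32.76 and keeps 40 − 32.76 = 7.24.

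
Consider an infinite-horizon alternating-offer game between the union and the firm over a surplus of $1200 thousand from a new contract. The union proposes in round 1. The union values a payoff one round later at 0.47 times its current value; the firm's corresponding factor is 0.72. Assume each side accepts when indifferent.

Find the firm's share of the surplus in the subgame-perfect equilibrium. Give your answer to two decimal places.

When the union proposes, the firm accepts any offer worth at least 0.72 times what the firm would get by proposing next round; and vice versa.
This gives x = 1200 − 0.72y and y = 1200 − 0.47x, where x and y are each side's share when it proposes.
Hence (1 − 0.72·0.47)x = 1200(1 − 0.72), i.e. 0.6616·x = 336.
x ≈ 507.8597; the firm's share is 1200 − x ≈ 692.1403.

692.14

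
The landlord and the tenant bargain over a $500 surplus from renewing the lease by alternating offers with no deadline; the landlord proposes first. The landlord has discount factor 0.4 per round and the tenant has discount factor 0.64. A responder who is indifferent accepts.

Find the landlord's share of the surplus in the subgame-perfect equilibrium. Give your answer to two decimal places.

241.94

When the landlord proposes, the tenant accepts any offer worth at least 0.64 times what the tenant would get by proposing next round; and vice versa.
This gives x = 500 − 0.64y and y = 500 − 0.4x, where x and y are each side's share when it proposes.
Hence (1 − 0.64·0.4)x = 500(1 − 0.64), i.e. 0.744·x = 180.
x ≈ 241.9355; the tenant's share is 500 − x ≈ 258.0645.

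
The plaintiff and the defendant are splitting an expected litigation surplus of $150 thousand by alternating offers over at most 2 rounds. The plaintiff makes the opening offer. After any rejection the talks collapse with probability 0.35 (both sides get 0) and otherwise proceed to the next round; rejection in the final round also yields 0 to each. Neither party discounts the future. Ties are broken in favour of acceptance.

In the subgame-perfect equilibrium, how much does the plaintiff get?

52.5

Round 2 (the defendant proposes): the plaintiff will accept anything ≥ 0, so the defendant offers 0 and keeps 150.
Round 1 (the plaintiff proposes): rejecting gives the defendant an expected 0.65 × 150 = 97.5; the plaintiff offers that and keeps 52.5.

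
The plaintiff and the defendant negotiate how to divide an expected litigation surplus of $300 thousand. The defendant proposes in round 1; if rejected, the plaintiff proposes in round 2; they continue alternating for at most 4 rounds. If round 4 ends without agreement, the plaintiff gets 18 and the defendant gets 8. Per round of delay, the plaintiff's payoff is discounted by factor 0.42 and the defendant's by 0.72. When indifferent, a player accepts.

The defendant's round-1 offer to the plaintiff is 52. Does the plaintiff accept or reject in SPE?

Work out the plaintiff's continuation value if the offer is rejected.
Round 4 (the plaintiff proposes): the defendant gets 8 if talks fail, so the plaintiff offers 8 and keeps 292.
Round 3 (the defendant proposes): the plaintiff can get 292 next round, worth 0.42 × 292 = 122.64 now. The defendant offers 122.64 and keeps 300 − 122.64 = 177.36.
Round 2 (the plaintiff proposes): the defendant can get 177.36 next round, worth 0.72 × 177.36 = 127.6992 now. The plaintiff offers 127.6992 and keeps 300 − 127.6992 = 172.3008.
So by rejecting in round 1, the plaintiff gets 172.3008 next round, worth 0.42 × 172.3008 = 72.366336 now.
Offer 52 < 72.366336, so the plaintiff rejects.

Reject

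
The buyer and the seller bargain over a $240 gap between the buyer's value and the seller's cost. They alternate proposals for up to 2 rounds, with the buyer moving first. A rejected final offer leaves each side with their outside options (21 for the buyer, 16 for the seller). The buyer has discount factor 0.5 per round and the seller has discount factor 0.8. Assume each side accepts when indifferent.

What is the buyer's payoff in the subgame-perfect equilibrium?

64.8

Solve by backward induction from round 2.
Round 2 (the seller proposes): the buyer gets 21 if talks fail, so the seller offers 21 and keeps 219.
Round 1 (the buyer proposes): the seller can get 219 next round, worth 0.8 × 219 = 175.2 now. The buyer offers 175.2 and keeps 240 − 175.2 = 64.8.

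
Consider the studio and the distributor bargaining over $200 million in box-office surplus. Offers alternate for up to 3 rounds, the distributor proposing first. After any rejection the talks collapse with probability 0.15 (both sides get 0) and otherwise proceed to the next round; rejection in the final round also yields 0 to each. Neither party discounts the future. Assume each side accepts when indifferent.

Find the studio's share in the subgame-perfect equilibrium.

25.5

By backward induction:
Round 3 (the distributor proposes): rejection yields 0 for the studio; the distributor offers 0 and keeps 200.
Round 2 (the studio proposes): rejecting gives the distributor an expected 0.85 × 200 = 170, so the studio offers 170, keeping 30.
Round 1 (the distributor proposes): rejecting gives the studio an expected 0.85 × 30 = 25.5; the distributor offers that and keeps 174.5.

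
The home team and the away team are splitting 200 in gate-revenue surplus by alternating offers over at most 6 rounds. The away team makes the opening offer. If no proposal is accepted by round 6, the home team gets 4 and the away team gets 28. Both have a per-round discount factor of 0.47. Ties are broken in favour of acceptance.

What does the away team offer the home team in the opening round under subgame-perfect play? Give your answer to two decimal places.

64.77

Round 6 (the home team proposes): the away team gets 28 if talks fail, so the home team offers 28 and keeps 172.
Round 5 (the away team proposes): the home team can get 172 next round, worth 0.47 × 172 = 80.84 now; the away team offers that and keeps 119.16.
Round 4 (the home team proposes): the away team can get 119.16 next round, worth 0.47 × 119.16 = 56.0052 now; the home team offers that and keeps 143.9948.
Round 3 (the away team proposes): the home team can get 143.9948 next round, worth 0.47 × 143.9948 = 67.677556 now. The away team offers 67.677556 and keeps 200 − 67.677556 = 132.322444.
Round 2 (the home team proposes): the away team can get 132.322444 next round, worth 0.47 × 132.322444 = 62.19154868 now. The home team offers 62.19154868 and keeps 200 − 62.19154868 = 137.80845132.
Round 1 (the away team proposes): the home team can get 137.80845132 next round, worth 0.47 × 137.80845132 = 64.7699721204 now. The away team offers 64.7699721204 and keeps 200 − 64.7699721204 = 135.2300278796.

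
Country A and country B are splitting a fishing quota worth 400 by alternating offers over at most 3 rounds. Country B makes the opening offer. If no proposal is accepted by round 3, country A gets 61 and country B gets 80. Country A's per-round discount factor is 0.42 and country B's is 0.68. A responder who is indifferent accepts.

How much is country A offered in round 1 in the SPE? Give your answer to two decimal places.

71.18

Round 3 (country B proposes): country A gets 61 if talks fail, so country B offers 61 and keeps 339.
Round 2 (country A proposes): country B can get 339 next round, worth 0.68 × 339 = 230.52 now; country A offers that and keeps 169.48.
Round 1 (country B proposes): country A can get 169.48 next round, worth 0.42 × 169.48 = 71.1816 now; country B offers that and keeps 328.8184.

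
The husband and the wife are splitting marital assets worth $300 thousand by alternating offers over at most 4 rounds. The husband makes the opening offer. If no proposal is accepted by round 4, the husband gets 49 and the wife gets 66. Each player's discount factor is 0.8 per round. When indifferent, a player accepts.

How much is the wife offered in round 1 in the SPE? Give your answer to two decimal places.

176.51

Round 4 (the wife proposes): the husband gets 49 if talks fail, so the wife offers 49 and keeps 251.
Round 3 (the husband proposes): the wife can get 251 next round, worth 0.8 × 251 = 200.8 now. The husband offers 200.8 and keeps 300 − 200.8 = 99.2.
Round 2 (the wife proposes): the husband can get 99.2 next round, worth 0.8 × 99.2 = 79.36 now, so the wife offers 79.36, keeping 220.64.
Round 1 (the husband proposes): the wife can get 220.64 next round, worth 0.8 × 220.64 = 176.512 now; the husband offers that and keeps 123.488.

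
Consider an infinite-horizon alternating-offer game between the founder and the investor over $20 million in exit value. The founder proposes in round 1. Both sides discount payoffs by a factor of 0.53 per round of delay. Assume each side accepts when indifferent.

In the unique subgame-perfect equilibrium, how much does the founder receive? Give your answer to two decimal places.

13.07

Let x be the founder's share when the founder proposes and y be the investor's share when the investor proposes.
The investor accepts iff offered ≥ 0.53·y, so x = 20 − 0.53y. Symmetrically y = 20 − 0.53x.
Substituting: x = 20 − 0.53(20 − 0.53x), giving x(1 − 0.53·0.53) = 20(1 − 0.53).
So x = 20 × 0.47 / 0.7191 ≈ 13.0719, and the investor receives 20 − x ≈ 6.9281.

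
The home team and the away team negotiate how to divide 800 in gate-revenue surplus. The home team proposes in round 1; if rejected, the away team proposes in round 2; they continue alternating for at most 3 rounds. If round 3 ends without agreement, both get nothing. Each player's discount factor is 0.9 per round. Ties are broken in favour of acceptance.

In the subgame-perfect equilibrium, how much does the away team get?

Round 3 (the home team proposes): rejection yields 0 for the away team; the home team offers 0 and keeps 800.
Round 2 (the away team proposes): the home team can get 800 next round, worth 0.9 × 800 = 720 now; the away team offers that and keeps 80.
Round 1 (the home team proposes): the away team can get 80 next round, worth 0.9 × 80 = 72 now, so the home team offers 72, keeping 728.

72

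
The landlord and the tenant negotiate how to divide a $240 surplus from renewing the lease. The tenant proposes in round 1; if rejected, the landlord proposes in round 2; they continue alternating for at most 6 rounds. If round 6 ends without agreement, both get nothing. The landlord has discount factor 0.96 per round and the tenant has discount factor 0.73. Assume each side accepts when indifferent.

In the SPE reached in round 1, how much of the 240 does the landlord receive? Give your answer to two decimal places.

Work backward from the last round.
Round 6 (the landlord proposes): rejection yields 0 for the tenant; the landlord offers 0 and keeps 240.
Round 5 (the tenant proposes): the landlord can get 240 next round, worth 0.96 × 240 = 230.4 now. The tenant offers 230.4 and keeps 240 − 230.4 = 9.6.
Round 4 (the landlord proposes): the tenant can get 9.6 next round, worth 0.73 × 9.6 = 7.008 now. The landlord offers 7.008 and keeps 240 − 7.008 = 232.992.
Round 3 (the tenant proposes): the landlord can get 232.992 next round, worth 0.96 × 232.992 = 223.67232 now; the tenant offers that and keeps 16.32768.
Round 2 (the landlord proposes): the tenant can get 16.32768 next round, worth 0.73 × 16.32768 = 11.9192064 now, so the landlord offers 11.9192064, keeping 228.0807936.
Round 1 (the tenant proposes): the landlord can get 228.0807936 next round, worth 0.96 × 228.0807936 = 218.957561856 now; the tenant offers that and keeps 21.042438144.

218.96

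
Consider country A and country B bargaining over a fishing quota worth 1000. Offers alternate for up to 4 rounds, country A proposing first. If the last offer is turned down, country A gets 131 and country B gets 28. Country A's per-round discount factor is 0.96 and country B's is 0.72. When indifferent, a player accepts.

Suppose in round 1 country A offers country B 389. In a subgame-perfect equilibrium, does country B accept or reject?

Round 4 (country B proposes): country A gets 131 if talks fail, so country B offers 131 and keeps 869.
Round 3 (country A proposes): country B can get 869 next round, worth 0.72 × 869 = 625.68 now. Country A offers 625.68 and keeps 1000 − 625.68 = 374.32.
Round 2 (country B proposes): country A can get 374.32 next round, worth 0.96 × 374.32 = 359.3472 now. Country B offers 359.3472 and keeps 1000 − 359.3472 = 640.6528.
So by rejecting in round 1, country B gets 640.6528 next round, worth 0.72 × 640.6528 = 461.270016 now.
Offer 389 < 461.270016, so country B rejects.

Reject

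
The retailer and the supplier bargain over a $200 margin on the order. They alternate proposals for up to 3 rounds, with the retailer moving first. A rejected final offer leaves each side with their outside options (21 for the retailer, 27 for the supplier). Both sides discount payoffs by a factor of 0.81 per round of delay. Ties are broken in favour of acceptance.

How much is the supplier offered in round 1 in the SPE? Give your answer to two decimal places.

48.49

By backward induction:
Round 3 (the retailer proposes): the supplier gets 27 if talks fail, so the retailer offers 27 and keeps 173.
Round 2 (the supplier proposes): the retailer can get 173 next round, worth 0.81 × 173 = 140.13 now; the supplier offers that and keeps 59.87.
Round 1 (the retailer proposes): the supplier can get 59.87 next round, worth 0.81 × 59.87 = 48.4947 now, so the retailer offers 48.4947, keeping 151.5053.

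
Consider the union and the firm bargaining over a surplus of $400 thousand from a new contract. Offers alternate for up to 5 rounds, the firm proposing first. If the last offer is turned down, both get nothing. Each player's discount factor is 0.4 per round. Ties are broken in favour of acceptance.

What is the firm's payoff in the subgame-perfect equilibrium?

Round 5 (the firm proposes): rejection yields 0 for the union; the firm offers 0 and keeps 400.
Round 4 (the union proposes): the firm can get 400 next round, worth 0.4 × 400 = 160 now. The union offers 160 and keeps 400 − 160 = 240.
Round 3 (the firm proposes): the union can get 240 next round, worth 0.4 × 240 = 96 now, so the firm offers 96, keeping 304.
Round 2 (the union proposes): the firm can get 304 next round, worth 0.4 × 304 = 121.6 now, so the union offers 121.6, keeping 278.4.
Round 1 (the firm proposes): the union can get 278.4 next round, worth 0.4 × 278.4 = 111.36 now; the firm offers that and keeps 288.64.

288.64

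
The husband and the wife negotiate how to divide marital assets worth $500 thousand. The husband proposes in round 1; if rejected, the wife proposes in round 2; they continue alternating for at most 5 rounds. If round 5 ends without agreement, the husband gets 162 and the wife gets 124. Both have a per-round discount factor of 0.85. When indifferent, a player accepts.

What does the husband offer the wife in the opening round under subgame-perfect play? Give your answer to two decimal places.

174.54

Work backward from the last round.
Round 5 (the husband proposes): the wife gets 124 if talks fail, so the husband offers 124 and keeps 376.
Round 4 (the wife proposes): the husband can get 376 next round, worth 0.85 × 376 = 319.6 now, so the wife offers 319.6, keeping 180.4.
Round 3 (the husband proposes): the wife can get 180.4 next round, worth 0.85 × 180.4 = 153.34 now; the husband offers that and keeps 346.66.
Round 2 (the wife proposes): the husband can get 346.66 next round, worth 0.85 × 346.66 = 294.661 now. The wife offers 294.661 and keeps 500 − 294.661 = 205.339.
Round 1 (the husband proposes): the wife can get 205.339 next round, worth 0.85 × 205.339 = 174.53815 now. The husband offers 174.53815 and keeps 500 − 174.53815 = 325.46185.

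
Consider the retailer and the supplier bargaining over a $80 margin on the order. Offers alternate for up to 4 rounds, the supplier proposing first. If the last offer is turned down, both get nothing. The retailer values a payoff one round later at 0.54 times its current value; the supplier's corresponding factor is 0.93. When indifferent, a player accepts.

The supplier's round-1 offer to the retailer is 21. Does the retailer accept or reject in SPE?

Reject

Round 4 (the retailer proposes): rejection yields 0 for the supplier; the retailer offers 0 and keeps 80.
Round 3 (the supplier proposes): the retailer can get 80 next round, worth 0.54 × 80 = 43.2 now, so the supplier offers 43.2, keeping 36.8.
Round 2 (the retailer proposes): the supplier can get 36.8 next round, worth 0.93 × 36.8 = 34.224 now. The retailer offers 34.224 and keeps 80 − 34.224 = 45.776.
So by rejecting in round 1, the retailer gets 45.776 next round, worth 0.54 × 45.776 = 24.71904 now.
Offer 21 < 24.71904, so the retailer rejects.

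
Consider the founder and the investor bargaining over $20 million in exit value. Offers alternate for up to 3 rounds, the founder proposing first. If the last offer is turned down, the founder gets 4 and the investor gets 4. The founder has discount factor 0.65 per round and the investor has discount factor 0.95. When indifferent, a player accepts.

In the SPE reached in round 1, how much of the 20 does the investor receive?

9.12

Round 3 (the founder proposes): the investor gets 4 if talks fail, so the founder offers 4 and keeps 16.
Round 2 (the investor proposes): the founder can get 16 next round, worth 0.65 × 16 = 10.4 now. The investor offers 10.4 and keeps 20 − 10.4 = 9.6.
Round 1 (the founder proposes): the investor can get 9.6 next round, worth 0.95 × 9.6 = 9.12 now, so the founder offers 9.12, keeping 10.88.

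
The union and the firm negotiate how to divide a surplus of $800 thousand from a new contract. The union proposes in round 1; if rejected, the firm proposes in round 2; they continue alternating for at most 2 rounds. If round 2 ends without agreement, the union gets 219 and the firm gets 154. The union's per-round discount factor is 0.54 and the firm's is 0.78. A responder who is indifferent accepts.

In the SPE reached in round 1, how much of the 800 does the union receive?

Solve by backward induction from round 2.
Round 2 (the firm proposes): the union gets 219 if talks fail, so the firm offers 219 and keeps 581.
Round 1 (the union proposes): the firm can get 581 next round, worth 0.78 × 581 = 453.18 now. The union offers 453.18 and keeps 800 − 453.18 = 346.82.

346.82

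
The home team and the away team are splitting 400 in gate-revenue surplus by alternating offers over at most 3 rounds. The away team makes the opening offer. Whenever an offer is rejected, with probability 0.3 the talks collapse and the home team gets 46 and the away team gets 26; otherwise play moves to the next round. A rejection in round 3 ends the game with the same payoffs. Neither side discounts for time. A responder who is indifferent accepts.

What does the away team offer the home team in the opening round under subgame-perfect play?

By backward induction:
Round 3 (the away team proposes): the home team gets 46 if talks fail, so the away team offers 46 and keeps 354.
Round 2 (the home team proposes): rejecting gives the away team an expected 0.7 × 354 + 0.3 × 26 = 255.6; the home team offers that and keeps 144.4.
Round 1 (the away team proposes): rejecting gives the home team an expected 0.7 × 144.4 + 0.3 × 46 = 114.88, so the away team offers 114.88, keeping 285.12.

114.88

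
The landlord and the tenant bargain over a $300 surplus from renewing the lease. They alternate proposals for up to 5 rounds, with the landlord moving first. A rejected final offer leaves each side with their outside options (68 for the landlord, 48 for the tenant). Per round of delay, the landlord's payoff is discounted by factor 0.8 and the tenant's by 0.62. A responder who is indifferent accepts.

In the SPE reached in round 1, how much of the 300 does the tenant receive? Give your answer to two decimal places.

Round 5 (the landlord proposes): the tenant gets 48 if talks fail, so the landlord offers 48 and keeps 252.
Round 4 (the tenant proposes): the landlord can get 252 next round, worth 0.8 × 252 = 201.6 now; the tenant offers that and keeps 98.4.
Round 3 (the landlord proposes): the tenant can get 98.4 next round, worth 0.62 × 98.4 = 61.008 now, so the landlord offers 61.008, keeping 238.992.
Round 2 (the tenant proposes): the landlord can get 238.992 next round, worth 0.8 × 238.992 = 191.1936 now; the tenant offers that and keeps 108.8064.
Round 1 (the landlord proposes): the tenant can get 108.8064 next round, worth 0.62 × 108.8064 = 67.459968 now, so the landlord offers 67.459968, keeping 232.540032.

67.46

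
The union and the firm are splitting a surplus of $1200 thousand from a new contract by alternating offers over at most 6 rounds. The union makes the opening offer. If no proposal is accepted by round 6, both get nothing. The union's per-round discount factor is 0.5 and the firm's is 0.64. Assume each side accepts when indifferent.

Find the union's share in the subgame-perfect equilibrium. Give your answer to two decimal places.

614.48

Round 6 (the firm proposes): rejection yields 0 for the union; the firm offers 0 and keeps 1200.
Round 5 (the union proposes): the firm can get 1200 next round, worth 0.64 × 1200 = 768 now, so the union offers 768, keeping 432.
Round 4 (the firm proposes): the union can get 432 next round, worth 0.5 × 432 = 216 now. The firm offers 216 and keeps 1200 − 216 = 984.
Round 3 (the union proposes): the firm can get 984 next round, worth 0.64 × 984 = 629.76 now. The union offers 629.76 and keeps 1200 − 629.76 = 570.24.
Round 2 (the firm proposes): the union can get 570.24 next round, worth 0.5 × 570.24 = 285.12 now, so the firm offers 285.12, keeping 914.88.
Round 1 (the union proposes): the firm can get 914.88 next round, worth 0.64 × 914.88 = 585.5232 now, so the union offers 585.5232, keeping 614.4768.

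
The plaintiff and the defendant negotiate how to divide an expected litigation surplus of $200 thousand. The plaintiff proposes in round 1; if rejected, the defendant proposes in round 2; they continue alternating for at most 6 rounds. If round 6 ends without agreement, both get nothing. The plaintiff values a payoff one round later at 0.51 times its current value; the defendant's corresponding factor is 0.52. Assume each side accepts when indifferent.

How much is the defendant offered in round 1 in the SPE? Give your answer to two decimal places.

Round 6 (the defendant proposes): rejection yields 0 for the plaintiff; the defendant offers 0 and keeps 200.
Round 5 (the plaintiff proposes): the defendant can get 200 next round, worth 0.52 × 200 = 104 now. The plaintiff offers 104 and keeps 200 − 104 = 96.
Round 4 (the defendant proposes): the plaintiff can get 96 next round, worth 0.51 × 96 = 48.96 now. The defendant offers 48.96 and keeps 200 − 48.96 = 151.04.
Round 3 (the plaintiff proposes): the defendant can get 151.04 next round, worth 0.52 × 151.04 = 78.5408 now; the plaintiff offers that and keeps 121.4592.
Round 2 (the defendant proposes): the plaintiff can get 121.4592 next round, worth 0.51 × 121.4592 = 61.944192 now; the defendant offers that and keeps 138.055808.
Round 1 (the plaintiff proposes): the defendant can get 138.055808 next round, worth 0.52 × 138.055808 = 71.78902016 now, so the plaintiff offers 71.78902016, keeping 128.21097984.

71.79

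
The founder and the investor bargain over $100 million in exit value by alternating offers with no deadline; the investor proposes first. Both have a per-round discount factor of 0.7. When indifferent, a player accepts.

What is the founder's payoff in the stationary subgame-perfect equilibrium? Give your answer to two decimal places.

When the investor proposes, the founder accepts any offer worth at least 0.7 times what the founder would get by proposing next round; and vice versa.
This gives x = 100 − 0.7y and y = 100 − 0.7x, where x and y are each side's share when it proposes.
Hence (1 − 0.7·0.7)x = 100(1 − 0.7), i.e. 0.51·x = 30.
x ≈ 58.8235; the founder's share is 100 − x ≈ 41.1765.

41.18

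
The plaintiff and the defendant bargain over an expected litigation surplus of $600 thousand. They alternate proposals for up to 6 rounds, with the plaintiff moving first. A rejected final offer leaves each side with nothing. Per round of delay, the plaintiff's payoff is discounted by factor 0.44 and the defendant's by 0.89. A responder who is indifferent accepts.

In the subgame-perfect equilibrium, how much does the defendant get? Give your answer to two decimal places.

498.03

Round 6 (the defendant proposes): the plaintiff will accept anything ≥ 0, so the defendant offers 0 and keeps 600.
Round 5 (the plaintiff proposes): the defendant can get 600 next round, worth 0.89 × 600 = 534 now, so the plaintiff offers 534, keeping 66.
Round 4 (the defendant proposes): the plaintiff can get 66 next round, worth 0.44 × 66 = 29.04 now, so the defendant offers 29.04, keeping 570.96.
Round 3 (the plaintiff proposes): the defendant can get 570.96 next round, worth 0.89 × 570.96 = 508.1544 now. The plaintiff offers 508.1544 and keeps 600 − 508.1544 = 91.8456.
Round 2 (the defendant proposes): the plaintiff can get 91.8456 next round, worth 0.44 × 91.8456 = 40.412064 now. The defendant offers 40.412064 and keeps 600 − 40.412064 = 559.587936.
Round 1 (the plaintiff proposes): the defendant can get 559.587936 next round, worth 0.89 × 559.587936 = 498.03326304 now, so the plaintiff offers 498.03326304, keeping 101.96673696.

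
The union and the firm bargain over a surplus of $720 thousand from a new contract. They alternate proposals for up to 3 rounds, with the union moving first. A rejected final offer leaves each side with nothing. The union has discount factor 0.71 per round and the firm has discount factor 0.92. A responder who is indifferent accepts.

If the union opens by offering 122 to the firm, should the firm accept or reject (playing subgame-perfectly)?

Work out the firm's continuation value if the offer is rejected.
Round 3 (the union proposes): rejection yields 0 for the firm; the union offers 0 and keeps 720.
Round 2 (the firm proposes): the union can get 720 next round, worth 0.71 × 720 = 511.2 now, so the firm offers 511.2, keeping 208.8.
So by rejecting in round 1, the firm gets 208.8 next round, worth 0.92 × 208.8 = 192.096 now.
Offer 122 < 192.096, so the firm rejects.

Reject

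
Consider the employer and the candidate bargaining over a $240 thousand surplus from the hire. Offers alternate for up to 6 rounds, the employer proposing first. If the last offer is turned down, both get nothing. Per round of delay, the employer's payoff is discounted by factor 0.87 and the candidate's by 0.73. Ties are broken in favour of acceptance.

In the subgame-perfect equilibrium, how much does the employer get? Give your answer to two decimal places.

Round 6 (the candidate proposes): the employer will accept anything ≥ 0, so the candidate offers 0 and keeps 240.
Round 5 (the employer proposes): the candidate can get 240 next round, worth 0.73 × 240 = 175.2 now; the employer offers that and keeps 64.8.
Round 4 (the candidate proposes): the employer can get 64.8 next round, worth 0.87 × 64.8 = 56.376 now; the candidate offers that and keeps 183.624.
Round 3 (the employer proposes): the candidate can get 183.624 next round, worth 0.73 × 183.624 = 134.04552 now, so the employer offers 134.04552, keeping 105.95448.
Round 2 (the candidate proposes): the employer can get 105.95448 next round, worth 0.87 × 105.95448 = 92.1803976 now. The candidate offers 92.1803976 and keeps 240 − 92.1803976 = 147.8196024.
Round 1 (the employer proposes): the candidate can get 147.8196024 next round, worth 0.73 × 147.8196024 = 107.908309752 now. The employer offers 107.908309752 and keeps 240 − 107.908309752 = 132.091690248.

132.09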